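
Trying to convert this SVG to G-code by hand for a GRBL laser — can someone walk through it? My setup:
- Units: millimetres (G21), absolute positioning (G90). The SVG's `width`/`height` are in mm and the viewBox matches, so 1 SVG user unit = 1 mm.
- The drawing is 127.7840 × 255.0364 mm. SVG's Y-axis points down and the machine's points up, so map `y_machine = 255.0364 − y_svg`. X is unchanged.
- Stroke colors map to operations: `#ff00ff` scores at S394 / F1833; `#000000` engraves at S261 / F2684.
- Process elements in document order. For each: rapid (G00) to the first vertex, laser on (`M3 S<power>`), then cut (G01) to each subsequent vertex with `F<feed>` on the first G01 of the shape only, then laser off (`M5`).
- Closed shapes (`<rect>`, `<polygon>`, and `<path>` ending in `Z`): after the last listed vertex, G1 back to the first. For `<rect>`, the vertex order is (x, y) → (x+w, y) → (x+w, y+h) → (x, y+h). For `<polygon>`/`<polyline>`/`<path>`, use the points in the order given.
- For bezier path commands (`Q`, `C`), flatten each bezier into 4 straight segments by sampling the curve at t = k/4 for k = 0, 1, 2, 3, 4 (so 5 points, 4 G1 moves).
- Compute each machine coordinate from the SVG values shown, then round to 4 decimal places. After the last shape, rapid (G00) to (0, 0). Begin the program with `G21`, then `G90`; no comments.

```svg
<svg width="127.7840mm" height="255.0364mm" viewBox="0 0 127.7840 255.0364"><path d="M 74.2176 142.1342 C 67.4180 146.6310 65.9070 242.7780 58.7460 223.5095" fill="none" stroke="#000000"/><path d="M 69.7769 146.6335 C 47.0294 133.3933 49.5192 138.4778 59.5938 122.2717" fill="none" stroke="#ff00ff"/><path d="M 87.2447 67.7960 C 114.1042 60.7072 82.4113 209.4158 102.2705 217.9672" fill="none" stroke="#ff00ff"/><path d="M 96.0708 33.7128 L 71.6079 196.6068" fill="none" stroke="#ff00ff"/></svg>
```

G21
G90
G00 X74.2176 Y112.9022
M3 S261
G01 X69.9386 Y95.5806 F2684
G01 X66.6173 Y63.3026
G01 X63.2283 Y35.4805
G01 X58.7460 Y31.5269
M5
G00 X69.7769 Y108.4029
M3 S394
G01 X57.1724 Y115.5162 F1833
G01 X52.3771 Y119.4716
G01 X53.7358 Y123.9831
G01 X59.5938 Y132.7647
M5
G00 X87.2447 Y187.2404
M3 S394
G01 X98.1311 Y167.9693 F1833
G01 X97.3827 Y118.0199
G01 X95.3217 Y65.1379
G01 X102.2705 Y37.0692
M5
G00 X96.0708 Y221.3236
M3 S394
G01 X71.6079 Y58.4296 F1833
M5
G00 X0.0000 Y0.0000

1 u = 1 mm; y_m = 255.0364 − y.

[1] `<path>` cubic bezier, #000000→engrave S261 F2684: (74.2176,112.9022) → (69.9386,95.5806) → (66.6173,63.3026) → (63.2283,35.4805) → (58.7460,31.5269)

[2] `<path>` cubic bezier, #ff00ff→score S394 F1833: (69.7769,108.4029) → (57.1724,115.5162) → (52.3771,119.4716) → (53.7358,123.9831) → (59.5938,132.7647)

[3] `<path>` cubic bezier, #ff00ff→score S394 F1833: (87.2447,187.2404) → (98.1311,167.9693) → (97.3827,118.0199) → (95.3217,65.1379) → (102.2705,37.0692)

[4] `<path>` line segment, #ff00ff→score S394 F1833: (96.0708,221.3236) → (71.6079,58.4296)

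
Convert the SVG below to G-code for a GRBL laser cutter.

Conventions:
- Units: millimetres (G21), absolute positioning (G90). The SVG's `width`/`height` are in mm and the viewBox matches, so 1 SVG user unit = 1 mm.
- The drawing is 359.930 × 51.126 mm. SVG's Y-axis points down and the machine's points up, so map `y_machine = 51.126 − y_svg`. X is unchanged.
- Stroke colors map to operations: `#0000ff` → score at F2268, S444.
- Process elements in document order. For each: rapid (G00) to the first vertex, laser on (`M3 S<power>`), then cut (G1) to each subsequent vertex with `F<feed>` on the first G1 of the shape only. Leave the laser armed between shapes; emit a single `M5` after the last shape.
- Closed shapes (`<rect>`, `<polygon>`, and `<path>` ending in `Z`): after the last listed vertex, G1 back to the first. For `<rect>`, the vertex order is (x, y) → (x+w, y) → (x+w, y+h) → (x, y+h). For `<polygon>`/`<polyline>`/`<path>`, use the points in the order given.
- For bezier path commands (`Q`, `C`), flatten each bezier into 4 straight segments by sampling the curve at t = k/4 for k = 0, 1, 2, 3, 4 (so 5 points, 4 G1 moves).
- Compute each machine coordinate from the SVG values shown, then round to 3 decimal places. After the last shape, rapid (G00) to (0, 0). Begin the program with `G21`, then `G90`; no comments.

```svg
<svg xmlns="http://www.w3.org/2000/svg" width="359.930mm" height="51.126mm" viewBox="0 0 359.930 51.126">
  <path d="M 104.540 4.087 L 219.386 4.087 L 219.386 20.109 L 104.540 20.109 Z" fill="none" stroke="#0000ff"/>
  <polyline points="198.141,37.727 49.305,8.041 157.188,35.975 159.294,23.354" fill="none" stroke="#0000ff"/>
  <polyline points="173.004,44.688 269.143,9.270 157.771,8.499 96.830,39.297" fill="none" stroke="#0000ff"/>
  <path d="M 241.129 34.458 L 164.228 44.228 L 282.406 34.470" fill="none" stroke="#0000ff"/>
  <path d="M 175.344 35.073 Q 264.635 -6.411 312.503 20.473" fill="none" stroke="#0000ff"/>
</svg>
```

G21
G90
G00 X104.540 Y47.039
M3 S444
G1 X219.386 Y47.039 F2268
G1 X219.386 Y31.017
G1 X104.540 Y31.017
G1 X104.540 Y47.039
G00 X198.141 Y13.399
M3 S444
G1 X49.305 Y43.085 F2268
G1 X157.188 Y15.151
G1 X159.294 Y27.772
G00 X173.004 Y6.438
M3 S444
G1 X269.143 Y41.856 F2268
G1 X157.771 Y42.627
G1 X96.830 Y11.829
G00 X241.129 Y16.668
M3 S444
G1 X164.228 Y6.898 F2268
G1 X282.406 Y16.656
G00 X175.344 Y16.053
M3 S444
G1 X217.401 Y32.522 F2268
G1 X254.279 Y40.445
G1 X285.980 Y39.822
G1 X312.503 Y30.653
M5
G00 X0.000 Y0.000

1 u = 1 mm; y_m = 51.126 − y.

[1] `<path>` rectangle, #0000ff→score S444 F2268: (104.540,47.039) → (219.386,47.039) → (219.386,31.017) → (104.540,31.017) → (104.540,47.039) (closed)

[2] `<polyline>` open polyline, #0000ff→score S444 F2268: (198.141,13.399) → (49.305,43.085) → (157.188,15.151) → (159.294,27.772)

[3] `<polyline>` open polyline, #0000ff→score S444 F2268: (173.004,6.438) → (269.143,41.856) → (157.771,42.627) → (96.830,11.829)

[4] `<path>` open polyline, #0000ff→score S444 F2268: (241.129,16.668) → (164.228,6.898) → (282.406,16.656)

[5] `<path>` quadratic bezier, #0000ff→score S444 F2268: (175.344,16.053) → (217.401,32.522) → (254.279,40.445) → (285.980,39.822) → (312.503,30.653)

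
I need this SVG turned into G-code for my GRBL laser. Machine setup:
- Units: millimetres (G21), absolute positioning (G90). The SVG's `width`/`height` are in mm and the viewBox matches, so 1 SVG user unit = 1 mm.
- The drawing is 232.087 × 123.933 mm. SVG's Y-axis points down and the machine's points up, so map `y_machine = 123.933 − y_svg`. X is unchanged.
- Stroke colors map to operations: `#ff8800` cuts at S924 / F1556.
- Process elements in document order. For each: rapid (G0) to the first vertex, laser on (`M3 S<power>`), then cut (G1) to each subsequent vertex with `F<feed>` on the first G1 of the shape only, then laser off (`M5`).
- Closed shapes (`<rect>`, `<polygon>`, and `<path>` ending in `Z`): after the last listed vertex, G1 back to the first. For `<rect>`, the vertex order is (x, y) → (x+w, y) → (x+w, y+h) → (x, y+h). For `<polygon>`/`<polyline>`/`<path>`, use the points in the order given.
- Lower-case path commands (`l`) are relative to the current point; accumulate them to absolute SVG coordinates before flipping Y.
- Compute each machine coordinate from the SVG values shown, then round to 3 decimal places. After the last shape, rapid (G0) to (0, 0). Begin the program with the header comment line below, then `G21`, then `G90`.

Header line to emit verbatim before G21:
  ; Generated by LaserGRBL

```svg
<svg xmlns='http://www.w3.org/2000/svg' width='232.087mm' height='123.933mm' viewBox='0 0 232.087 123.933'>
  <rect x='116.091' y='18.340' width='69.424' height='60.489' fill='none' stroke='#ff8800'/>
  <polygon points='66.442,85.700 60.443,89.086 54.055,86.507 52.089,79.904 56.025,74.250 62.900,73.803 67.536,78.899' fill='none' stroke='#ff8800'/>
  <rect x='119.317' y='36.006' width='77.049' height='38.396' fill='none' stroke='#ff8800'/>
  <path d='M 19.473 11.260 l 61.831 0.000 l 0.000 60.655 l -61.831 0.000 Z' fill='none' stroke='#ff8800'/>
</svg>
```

1 u = 1 mm; y_m = 123.933 − y.

[1] `<rect>` rectangle, #ff8800→cut S924 F1556: (116.091,105.593) → (185.515,105.593) → (185.515,45.104) → (116.091,45.104) → (116.091,105.593) (closed)

[2] `<polygon>` regular polygon, #ff8800→cut S924 F1556: (66.442,38.233) → (60.443,34.847) → (54.055,37.426) → (52.089,44.029) → (56.025,49.683) → (62.900,50.130) → (67.536,45.034) → (66.442,38.233) (closed)

[3] `<rect>` rectangle, #ff8800→cut S924 F1556: (119.317,87.927) → (196.366,87.927) → (196.366,49.531) → (119.317,49.531) → (119.317,87.927) (closed)

[4] `<path>` rectangle, #ff8800→cut S924 F1556: (19.473,112.673) → (81.304,112.673) → (81.304,52.018) → (19.473,52.018) → (19.473,112.673) (closed)

; Generated by LaserGRBL
G21
G90
G0 X116.091 Y105.593
M3 S924
G1 X185.515 Y105.593 F1556
G1 X185.515 Y45.104
G1 X116.091 Y45.104
G1 X116.091 Y105.593
M5
G0 X66.442 Y38.233
M3 S924
G1 X60.443 Y34.847 F1556
G1 X54.055 Y37.426
G1 X52.089 Y44.029
G1 X56.025 Y49.683
G1 X62.900 Y50.130
G1 X67.536 Y45.034
G1 X66.442 Y38.233
M5
G0 X119.317 Y87.927
M3 S924
G1 X196.366 Y87.927 F1556
G1 X196.366 Y49.531
G1 X119.317 Y49.531
G1 X119.317 Y87.927
M5
G0 X19.473 Y112.673
M3 S924
G1 X81.304 Y112.673 F1556
G1 X81.304 Y52.018
G1 X19.473 Y52.018
G1 X19.473 Y112.673
M5
G0 X0.000 Y0.000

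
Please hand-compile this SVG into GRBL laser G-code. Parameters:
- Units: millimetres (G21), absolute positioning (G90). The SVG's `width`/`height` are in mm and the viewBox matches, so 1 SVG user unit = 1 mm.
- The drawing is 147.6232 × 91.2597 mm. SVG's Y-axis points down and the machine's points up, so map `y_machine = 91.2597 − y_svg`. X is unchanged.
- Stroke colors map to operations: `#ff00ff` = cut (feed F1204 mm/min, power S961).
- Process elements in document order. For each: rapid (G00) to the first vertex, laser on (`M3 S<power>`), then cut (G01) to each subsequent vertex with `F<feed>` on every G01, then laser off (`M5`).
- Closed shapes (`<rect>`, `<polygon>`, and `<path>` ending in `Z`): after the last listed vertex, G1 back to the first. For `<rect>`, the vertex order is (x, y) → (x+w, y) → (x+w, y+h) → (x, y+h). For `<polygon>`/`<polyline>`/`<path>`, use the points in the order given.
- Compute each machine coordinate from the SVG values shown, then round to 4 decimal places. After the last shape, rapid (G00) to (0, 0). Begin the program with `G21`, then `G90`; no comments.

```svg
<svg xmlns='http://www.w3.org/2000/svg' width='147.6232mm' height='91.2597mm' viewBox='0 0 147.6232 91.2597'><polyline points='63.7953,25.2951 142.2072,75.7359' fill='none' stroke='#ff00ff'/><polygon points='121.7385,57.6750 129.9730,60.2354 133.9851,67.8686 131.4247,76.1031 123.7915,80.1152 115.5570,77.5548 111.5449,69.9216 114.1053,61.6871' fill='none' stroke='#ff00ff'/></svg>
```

Since the viewBox matches the mm dimensions, user units are millimetres directly. The only transform is the Y-flip y_m = 91.2597 − y_svg.

Shape 1 is a line segment drawn with `<polyline>`. Its stroke #ff00ff means cut at S961, F1204. After flipping Y the toolpath is (63.7953,65.9646) → (142.2072,15.5238).

Shape 2 is a regular polygon drawn with `<polygon>`. Its stroke #ff00ff means cut at S961, F1204. After flipping Y the toolpath is (121.7385,33.5847) → (129.9730,31.0243) → (133.9851,23.3911) → (131.4247,15.1566) → (123.7915,11.1445) → (115.5570,13.7049) → (111.5449,21.3381) → (114.1053,29.5726) → (121.7385,33.5847), returning to the start.

G21
G90
G00 X63.7953 Y65.9646
M3 S961
G01 X142.2072 Y15.5238 F1204
M5
G00 X121.7385 Y33.5847
M3 S961
G01 X129.9730 Y31.0243 F1204
G01 X133.9851 Y23.3911 F1204
G01 X131.4247 Y15.1566 F1204
G01 X123.7915 Y11.1445 F1204
G01 X115.5570 Y13.7049 F1204
G01 X111.5449 Y21.3381 F1204
G01 X114.1053 Y29.5726 F1204
G01 X121.7385 Y33.5847 F1204
M5
G00 X0.0000 Y0.0000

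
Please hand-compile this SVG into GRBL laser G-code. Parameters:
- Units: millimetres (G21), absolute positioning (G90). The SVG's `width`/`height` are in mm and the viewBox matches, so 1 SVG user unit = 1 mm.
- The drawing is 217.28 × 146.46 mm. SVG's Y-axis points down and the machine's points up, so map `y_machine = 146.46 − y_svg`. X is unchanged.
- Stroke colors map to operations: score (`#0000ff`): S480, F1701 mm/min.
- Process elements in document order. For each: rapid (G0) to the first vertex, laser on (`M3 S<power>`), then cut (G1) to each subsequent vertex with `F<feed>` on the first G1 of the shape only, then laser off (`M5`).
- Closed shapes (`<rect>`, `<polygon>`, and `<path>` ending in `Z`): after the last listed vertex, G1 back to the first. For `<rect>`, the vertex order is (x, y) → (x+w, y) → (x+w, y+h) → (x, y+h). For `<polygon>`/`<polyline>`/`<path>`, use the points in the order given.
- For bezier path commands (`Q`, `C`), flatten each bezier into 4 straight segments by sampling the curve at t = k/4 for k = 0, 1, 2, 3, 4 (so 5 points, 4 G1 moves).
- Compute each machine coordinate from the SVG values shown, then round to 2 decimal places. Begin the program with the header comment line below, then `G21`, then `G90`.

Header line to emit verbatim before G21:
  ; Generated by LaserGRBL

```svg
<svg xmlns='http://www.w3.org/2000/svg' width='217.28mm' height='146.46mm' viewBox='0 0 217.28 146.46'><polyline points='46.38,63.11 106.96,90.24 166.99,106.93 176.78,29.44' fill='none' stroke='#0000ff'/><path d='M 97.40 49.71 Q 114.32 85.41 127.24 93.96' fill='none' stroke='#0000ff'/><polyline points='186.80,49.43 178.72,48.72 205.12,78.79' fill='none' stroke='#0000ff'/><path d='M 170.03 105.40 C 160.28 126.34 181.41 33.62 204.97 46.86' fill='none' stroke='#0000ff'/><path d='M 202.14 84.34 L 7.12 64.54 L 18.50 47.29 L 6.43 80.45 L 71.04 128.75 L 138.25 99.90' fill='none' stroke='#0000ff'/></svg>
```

; Generated by LaserGRBL
G21
G90
G0 X46.38 Y83.35
M3 S480
G1 X106.96 Y56.22 F1701
G1 X166.99 Y39.53
G1 X176.78 Y117.02
M5
G0 X97.40 Y96.75
M3 S480
G1 X105.61 Y80.60 F1701
G1 X113.32 Y67.84
G1 X120.53 Y58.47
G1 X127.24 Y52.50
M5
G0 X186.80 Y97.03
M3 S480
G1 X178.72 Y97.74 F1701
G1 X205.12 Y67.67
M5
G0 X170.03 Y41.06
M3 S480
G1 X168.06 Y43.23 F1701
G1 X175.01 Y67.44
G1 X188.20 Y93.09
G1 X204.97 Y99.60
M5
G0 X202.14 Y62.12
M3 S480
G1 X7.12 Y81.92 F1701
G1 X18.50 Y99.17
G1 X6.43 Y66.01
G1 X71.04 Y17.71
G1 X138.25 Y46.56
M5

1 u = 1 mm; y_m = 146.46 − y.

[1] `<polyline>` open polyline, #0000ff→score S480 F1701: (46.38,83.35) → (106.96,56.22) → (166.99,39.53) → (176.78,117.02)

[2] `<path>` quadratic bezier, #0000ff→score S480 F1701: (97.40,96.75) → (105.61,80.60) → (113.32,67.84) → (120.53,58.47) → (127.24,52.50)

[3] `<polyline>` open polyline, #0000ff→score S480 F1701: (186.80,97.03) → (178.72,97.74) → (205.12,67.67)

[4] `<path>` cubic bezier, #0000ff→score S480 F1701: (170.03,41.06) → (168.06,43.23) → (175.01,67.44) → (188.20,93.09) → (204.97,99.60)

[5] `<path>` open polyline, #0000ff→score S480 F1701: (202.14,62.12) → (7.12,81.92) → (18.50,99.17) → (6.43,66.01) → (71.04,17.71) → (138.25,46.56)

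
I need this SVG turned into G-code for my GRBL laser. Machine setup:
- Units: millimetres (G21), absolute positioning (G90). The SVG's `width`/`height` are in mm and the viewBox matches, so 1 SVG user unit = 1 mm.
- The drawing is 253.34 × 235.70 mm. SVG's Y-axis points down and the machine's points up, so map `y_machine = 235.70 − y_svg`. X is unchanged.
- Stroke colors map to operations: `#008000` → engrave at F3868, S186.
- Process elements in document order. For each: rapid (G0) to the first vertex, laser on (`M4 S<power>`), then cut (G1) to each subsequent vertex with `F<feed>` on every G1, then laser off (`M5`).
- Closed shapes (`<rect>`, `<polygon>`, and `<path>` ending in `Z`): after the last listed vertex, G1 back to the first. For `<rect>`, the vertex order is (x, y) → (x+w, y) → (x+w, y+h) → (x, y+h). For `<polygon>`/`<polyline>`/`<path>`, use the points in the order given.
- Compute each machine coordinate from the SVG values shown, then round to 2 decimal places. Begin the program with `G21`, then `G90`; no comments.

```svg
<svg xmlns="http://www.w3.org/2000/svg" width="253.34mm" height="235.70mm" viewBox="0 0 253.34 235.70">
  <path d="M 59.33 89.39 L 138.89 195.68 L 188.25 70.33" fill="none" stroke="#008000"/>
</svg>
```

viewBox `0 0 253.34 235.70` with mm width/height → 1 unit = 1 mm. Flip: y_m = 235.70 − y_svg.

**Shape 1** — `<path>` open polyline, stroke `#008000` → engrave (S186, F3868). Machine vertices: (59.33,146.31) → (138.89,40.02) → (188.25,165.37). Open path.

G21
G90
G0 X59.33 Y146.31
M4 S186
G1 X138.89 Y40.02 F3868
G1 X188.25 Y165.37 F3868
M5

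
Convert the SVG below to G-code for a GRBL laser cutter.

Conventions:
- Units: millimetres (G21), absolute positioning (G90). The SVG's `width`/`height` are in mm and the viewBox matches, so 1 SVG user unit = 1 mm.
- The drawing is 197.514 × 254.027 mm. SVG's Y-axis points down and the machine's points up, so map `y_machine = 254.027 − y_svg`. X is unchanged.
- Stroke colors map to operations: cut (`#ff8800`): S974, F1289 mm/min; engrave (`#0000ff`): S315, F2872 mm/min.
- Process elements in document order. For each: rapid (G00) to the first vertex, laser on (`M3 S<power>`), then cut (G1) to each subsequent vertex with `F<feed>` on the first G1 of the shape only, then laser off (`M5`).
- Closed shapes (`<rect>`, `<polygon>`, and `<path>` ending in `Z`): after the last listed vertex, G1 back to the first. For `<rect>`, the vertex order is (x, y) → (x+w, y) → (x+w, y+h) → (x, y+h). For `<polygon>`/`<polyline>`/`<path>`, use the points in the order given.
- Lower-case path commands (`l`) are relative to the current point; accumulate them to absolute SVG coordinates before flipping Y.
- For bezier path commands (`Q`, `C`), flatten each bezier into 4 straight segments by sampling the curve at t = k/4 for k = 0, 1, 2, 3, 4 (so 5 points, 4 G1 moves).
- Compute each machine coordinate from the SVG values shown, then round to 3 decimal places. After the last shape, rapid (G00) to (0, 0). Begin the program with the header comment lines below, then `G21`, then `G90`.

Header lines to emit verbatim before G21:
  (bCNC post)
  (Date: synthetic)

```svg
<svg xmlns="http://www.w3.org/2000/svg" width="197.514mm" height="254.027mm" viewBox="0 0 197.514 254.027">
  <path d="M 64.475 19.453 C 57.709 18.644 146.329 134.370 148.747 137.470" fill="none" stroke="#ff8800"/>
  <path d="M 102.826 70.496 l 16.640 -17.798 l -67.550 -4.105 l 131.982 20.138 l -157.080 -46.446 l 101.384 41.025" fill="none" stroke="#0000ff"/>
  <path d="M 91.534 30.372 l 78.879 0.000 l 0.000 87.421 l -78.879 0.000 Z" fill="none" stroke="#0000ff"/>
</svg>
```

(bCNC post)
(Date: synthetic)
G21
G90
G00 X64.475 Y234.574
M3 S974
G1 X74.448 Y216.911 F1289
G1 X103.167 Y177.031
G1 X133.608 Y136.419
G1 X148.747 Y116.557
M5
G00 X102.826 Y183.531
M3 S315
G1 X119.466 Y201.329 F2872
G1 X51.916 Y205.434
G1 X183.898 Y185.296
G1 X26.818 Y231.742
G1 X128.202 Y190.717
M5
G00 X91.534 Y223.655
M3 S315
G1 X170.413 Y223.655 F2872
G1 X170.413 Y136.234
G1 X91.534 Y136.234
G1 X91.534 Y223.655
M5
G00 X0.000 Y0.000

1 u = 1 mm; y_m = 254.027 − y.

[1] `<path>` cubic bezier, #ff8800→cut S974 F1289: (64.475,234.574) → (74.448,216.911) → (103.167,177.031) → (133.608,136.419) → (148.747,116.557)

[2] `<path>` open polyline, #0000ff→engrave S315 F2872: (102.826,183.531) → (119.466,201.329) → (51.916,205.434) → (183.898,185.296) → (26.818,231.742) → (128.202,190.717)

[3] `<path>` rectangle, #0000ff→engrave S315 F2872: (91.534,223.655) → (170.413,223.655) → (170.413,136.234) → (91.534,136.234) → (91.534,223.655) (closed)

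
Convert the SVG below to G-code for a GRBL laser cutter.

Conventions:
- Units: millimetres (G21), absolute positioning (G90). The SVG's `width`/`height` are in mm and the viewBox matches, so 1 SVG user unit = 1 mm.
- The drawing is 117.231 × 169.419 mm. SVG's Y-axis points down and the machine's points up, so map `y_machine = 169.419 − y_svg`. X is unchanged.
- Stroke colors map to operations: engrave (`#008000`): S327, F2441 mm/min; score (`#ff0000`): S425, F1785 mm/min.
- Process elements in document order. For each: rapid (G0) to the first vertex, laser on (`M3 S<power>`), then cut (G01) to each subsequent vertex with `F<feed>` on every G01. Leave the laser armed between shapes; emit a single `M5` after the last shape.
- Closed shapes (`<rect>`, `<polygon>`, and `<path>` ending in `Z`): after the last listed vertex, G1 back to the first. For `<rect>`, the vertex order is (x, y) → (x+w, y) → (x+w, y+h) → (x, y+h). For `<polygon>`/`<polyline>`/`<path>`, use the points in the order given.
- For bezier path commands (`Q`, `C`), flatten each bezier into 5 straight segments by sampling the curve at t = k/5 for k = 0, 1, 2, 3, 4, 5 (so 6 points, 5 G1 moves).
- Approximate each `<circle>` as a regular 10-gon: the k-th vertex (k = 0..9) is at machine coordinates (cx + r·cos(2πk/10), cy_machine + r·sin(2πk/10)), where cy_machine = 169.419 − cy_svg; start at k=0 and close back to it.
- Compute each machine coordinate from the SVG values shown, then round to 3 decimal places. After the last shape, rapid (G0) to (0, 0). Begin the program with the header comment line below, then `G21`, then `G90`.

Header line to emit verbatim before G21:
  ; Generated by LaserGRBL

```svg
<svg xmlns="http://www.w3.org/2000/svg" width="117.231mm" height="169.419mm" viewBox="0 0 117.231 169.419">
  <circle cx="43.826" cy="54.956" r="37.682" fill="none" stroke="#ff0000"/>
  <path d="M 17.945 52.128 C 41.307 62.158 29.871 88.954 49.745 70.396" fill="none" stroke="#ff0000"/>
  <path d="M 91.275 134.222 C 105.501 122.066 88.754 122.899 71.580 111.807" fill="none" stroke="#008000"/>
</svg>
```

; Generated by LaserGRBL
G21
G90
G0 X81.508 Y114.463
M3 S425
G01 X74.311 Y136.612 F1785
G01 X55.470 Y150.301 F1785
G01 X32.182 Y150.301 F1785
G01 X13.341 Y136.612 F1785
G01 X6.144 Y114.463 F1785
G01 X13.341 Y92.314 F1785
G01 X32.182 Y78.625 F1785
G01 X55.470 Y78.625 F1785
G01 X74.311 Y92.314 F1785
G01 X81.508 Y114.463 F1785
G0 X17.945 Y117.291
M3 S425
G01 X28.315 Y109.758 F1785
G01 X33.507 Y101.183 F1785
G01 X36.694 Y94.548 F1785
G01 X41.049 Y92.834 F1785
G01 X49.745 Y99.023 F1785
G0 X91.275 Y35.197
M3 S327
G01 X96.338 Y41.131 F2441
G01 X95.434 Y45.144 F2441
G01 X90.029 Y48.431 F2441
G01 X81.589 Y52.188 F2441
G01 X71.580 Y57.612 F2441
M5
G0 X0.000 Y0.000

1 u = 1 mm; y_m = 169.419 − y.

[1] `<circle>` circle, #ff0000→score S425 F1785: (81.508,114.463) → (74.311,136.612) → (55.470,150.301) → (32.182,150.301) → (13.341,136.612) → (6.144,114.463) → (13.341,92.314) → (32.182,78.625) → (55.470,78.625) → (74.311,92.314) → (81.508,114.463) (closed)

[2] `<path>` cubic bezier, #ff0000→score S425 F1785: (17.945,117.291) → (28.315,109.758) → (33.507,101.183) → (36.694,94.548) → (41.049,92.834) → (49.745,99.023)

[3] `<path>` cubic bezier, #008000→engrave S327 F2441: (91.275,35.197) → (96.338,41.131) → (95.434,45.144) → (90.029,48.431) → (81.589,52.188) → (71.580,57.612)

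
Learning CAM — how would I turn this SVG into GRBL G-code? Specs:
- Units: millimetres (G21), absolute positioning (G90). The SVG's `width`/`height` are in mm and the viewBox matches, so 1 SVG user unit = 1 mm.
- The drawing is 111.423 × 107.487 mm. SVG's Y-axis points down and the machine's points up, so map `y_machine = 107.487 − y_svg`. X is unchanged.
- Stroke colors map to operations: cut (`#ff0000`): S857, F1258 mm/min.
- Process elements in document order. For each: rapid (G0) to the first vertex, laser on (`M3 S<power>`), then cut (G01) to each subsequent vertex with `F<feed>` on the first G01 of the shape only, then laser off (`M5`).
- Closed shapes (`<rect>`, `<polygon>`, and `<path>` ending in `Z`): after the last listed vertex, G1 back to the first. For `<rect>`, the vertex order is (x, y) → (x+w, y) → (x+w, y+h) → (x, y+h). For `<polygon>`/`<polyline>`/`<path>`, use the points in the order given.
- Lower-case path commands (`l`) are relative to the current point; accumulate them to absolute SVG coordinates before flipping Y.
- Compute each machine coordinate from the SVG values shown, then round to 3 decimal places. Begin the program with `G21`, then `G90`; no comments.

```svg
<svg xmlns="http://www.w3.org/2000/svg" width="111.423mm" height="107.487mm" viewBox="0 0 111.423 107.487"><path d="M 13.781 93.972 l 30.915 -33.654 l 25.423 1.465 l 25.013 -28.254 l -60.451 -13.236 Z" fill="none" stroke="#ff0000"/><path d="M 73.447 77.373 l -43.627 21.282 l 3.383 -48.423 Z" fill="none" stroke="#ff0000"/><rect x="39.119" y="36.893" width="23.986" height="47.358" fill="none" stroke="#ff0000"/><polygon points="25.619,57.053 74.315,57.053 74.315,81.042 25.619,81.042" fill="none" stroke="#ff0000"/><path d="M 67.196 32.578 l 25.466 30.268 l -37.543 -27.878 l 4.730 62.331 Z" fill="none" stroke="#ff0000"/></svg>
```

1 u = 1 mm; y_m = 107.487 − y.

[1] `<path>` closed polygon, #ff0000→cut S857 F1258: (13.781,13.515) → (44.696,47.169) → (70.119,45.704) → (95.132,73.958) → (34.681,87.194) → (13.781,13.515) (closed)

[2] `<path>` regular polygon, #ff0000→cut S857 F1258: (73.447,30.114) → (29.820,8.832) → (33.203,57.255) → (73.447,30.114) (closed)

[3] `<rect>` rectangle, #ff0000→cut S857 F1258: (39.119,70.594) → (63.105,70.594) → (63.105,23.236) → (39.119,23.236) → (39.119,70.594) (closed)

[4] `<polygon>` rectangle, #ff0000→cut S857 F1258: (25.619,50.434) → (74.315,50.434) → (74.315,26.445) → (25.619,26.445) → (25.619,50.434) (closed)

[5] `<path>` closed polygon, #ff0000→cut S857 F1258: (67.196,74.909) → (92.662,44.641) → (55.119,72.519) → (59.849,10.188) → (67.196,74.909) (closed)

G21
G90
G0 X13.781 Y13.515
M3 S857
G01 X44.696 Y47.169 F1258
G01 X70.119 Y45.704
G01 X95.132 Y73.958
G01 X34.681 Y87.194
G01 X13.781 Y13.515
M5
G0 X73.447 Y30.114
M3 S857
G01 X29.820 Y8.832 F1258
G01 X33.203 Y57.255
G01 X73.447 Y30.114
M5
G0 X39.119 Y70.594
M3 S857
G01 X63.105 Y70.594 F1258
G01 X63.105 Y23.236
G01 X39.119 Y23.236
G01 X39.119 Y70.594
M5
G0 X25.619 Y50.434
M3 S857
G01 X74.315 Y50.434 F1258
G01 X74.315 Y26.445
G01 X25.619 Y26.445
G01 X25.619 Y50.434
M5
G0 X67.196 Y74.909
M3 S857
G01 X92.662 Y44.641 F1258
G01 X55.119 Y72.519
G01 X59.849 Y10.188
G01 X67.196 Y74.909
M5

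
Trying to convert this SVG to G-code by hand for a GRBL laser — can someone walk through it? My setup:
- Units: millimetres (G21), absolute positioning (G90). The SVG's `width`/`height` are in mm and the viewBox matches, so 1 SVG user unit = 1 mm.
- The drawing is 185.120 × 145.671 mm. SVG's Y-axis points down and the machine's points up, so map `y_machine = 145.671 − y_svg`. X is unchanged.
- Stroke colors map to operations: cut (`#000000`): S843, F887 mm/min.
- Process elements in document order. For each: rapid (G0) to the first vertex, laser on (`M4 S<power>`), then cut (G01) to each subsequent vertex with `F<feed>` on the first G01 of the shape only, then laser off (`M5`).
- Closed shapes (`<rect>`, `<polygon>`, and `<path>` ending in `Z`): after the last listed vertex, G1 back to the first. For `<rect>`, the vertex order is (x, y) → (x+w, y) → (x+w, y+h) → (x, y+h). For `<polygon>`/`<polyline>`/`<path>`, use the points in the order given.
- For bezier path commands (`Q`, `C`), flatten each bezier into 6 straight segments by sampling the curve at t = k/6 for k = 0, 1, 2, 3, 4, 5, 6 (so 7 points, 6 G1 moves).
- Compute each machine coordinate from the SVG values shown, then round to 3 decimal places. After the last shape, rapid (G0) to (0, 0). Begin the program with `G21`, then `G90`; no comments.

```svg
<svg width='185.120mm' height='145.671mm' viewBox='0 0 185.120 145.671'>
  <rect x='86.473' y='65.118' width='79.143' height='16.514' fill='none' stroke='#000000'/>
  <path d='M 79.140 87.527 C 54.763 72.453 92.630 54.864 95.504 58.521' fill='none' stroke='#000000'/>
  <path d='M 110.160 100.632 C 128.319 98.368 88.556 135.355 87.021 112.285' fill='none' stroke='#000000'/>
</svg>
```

G21
G90
G0 X86.473 Y80.553
M4 S843
G01 X165.616 Y80.553 F887
G01 X165.616 Y64.039
G01 X86.473 Y64.039
G01 X86.473 Y80.553
M5
G0 X79.140 Y58.144
M4 S843
G01 X71.688 Y65.781 F887
G01 X71.910 Y73.176
G01 X77.103 Y79.671
G01 X84.567 Y84.605
G01 X91.601 Y87.318
G01 X95.504 Y87.150
M5
G0 X110.160 Y45.039
M4 S843
G01 X114.858 Y43.360 F887
G01 X112.573 Y37.897
G01 X105.976 Y31.410
G01 X97.738 Y26.657
G01 X90.529 Y26.396
G01 X87.021 Y33.386
M5
G0 X0.000 Y0.000

viewBox `0 0 185.120 145.671` with mm width/height → 1 unit = 1 mm. Flip: y_m = 145.671 − y_svg.

**Shape 1** — `<rect>` rectangle, stroke `#000000` → cut (S843, F887). Machine vertices: (86.473,80.553) → (165.616,80.553) → (165.616,64.039) → (86.473,64.039) → (86.473,80.553). Closed: final G1 returns to the first vertex.

**Shape 2** — `<path>` cubic bezier, stroke `#000000` → cut (S843, F887). Control points (SVG): P0=(79.140,87.527), P1=(54.763,72.453), P2=(92.630,54.864), P3=(95.504,58.521); sampled at t=k/6. Machine vertices: (79.140,58.144) → (71.688,65.781) → (71.910,73.176) → (77.103,79.671) → (84.567,84.605) → (91.601,87.318) → (95.504,87.150). Open path.

**Shape 3** — `<path>` cubic bezier, stroke `#000000` → cut (S843, F887). Control points (SVG): P0=(110.160,100.632), P1=(128.319,98.368), P2=(88.556,135.355), P3=(87.021,112.285); sampled at t=k/6. Machine vertices: (110.160,45.039) → (114.858,43.360) → (112.573,37.897) → (105.976,31.410) → (97.738,26.657) → (90.529,26.396) → (87.021,33.386). Open path.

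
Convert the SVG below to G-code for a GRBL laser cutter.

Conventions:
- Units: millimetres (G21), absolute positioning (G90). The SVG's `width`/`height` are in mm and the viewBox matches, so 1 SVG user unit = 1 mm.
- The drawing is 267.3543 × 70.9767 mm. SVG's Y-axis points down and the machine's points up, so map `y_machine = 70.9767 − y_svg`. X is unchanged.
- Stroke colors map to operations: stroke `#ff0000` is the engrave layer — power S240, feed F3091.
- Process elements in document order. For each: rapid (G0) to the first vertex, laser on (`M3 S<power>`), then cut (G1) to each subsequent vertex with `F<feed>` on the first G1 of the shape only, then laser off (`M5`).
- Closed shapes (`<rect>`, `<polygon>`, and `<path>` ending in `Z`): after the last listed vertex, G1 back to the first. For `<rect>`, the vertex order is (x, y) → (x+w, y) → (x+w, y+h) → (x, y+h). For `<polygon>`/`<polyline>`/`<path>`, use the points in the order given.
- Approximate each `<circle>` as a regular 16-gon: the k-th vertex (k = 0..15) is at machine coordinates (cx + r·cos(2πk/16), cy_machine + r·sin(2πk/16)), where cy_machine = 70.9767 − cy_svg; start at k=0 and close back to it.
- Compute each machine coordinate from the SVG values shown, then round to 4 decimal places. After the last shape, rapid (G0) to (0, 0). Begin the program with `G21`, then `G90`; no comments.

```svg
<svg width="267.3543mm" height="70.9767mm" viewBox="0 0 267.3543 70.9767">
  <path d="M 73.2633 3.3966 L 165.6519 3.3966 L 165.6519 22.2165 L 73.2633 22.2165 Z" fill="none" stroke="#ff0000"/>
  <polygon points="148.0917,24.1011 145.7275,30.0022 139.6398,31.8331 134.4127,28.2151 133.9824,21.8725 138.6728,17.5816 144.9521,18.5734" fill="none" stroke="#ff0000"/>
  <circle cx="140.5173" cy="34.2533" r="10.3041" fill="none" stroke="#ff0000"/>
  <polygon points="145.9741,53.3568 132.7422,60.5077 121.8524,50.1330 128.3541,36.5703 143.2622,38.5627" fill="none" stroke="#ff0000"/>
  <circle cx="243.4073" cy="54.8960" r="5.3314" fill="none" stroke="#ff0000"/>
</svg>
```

G21
G90
G0 X73.2633 Y67.5801
M3 S240
G1 X165.6519 Y67.5801 F3091
G1 X165.6519 Y48.7602
G1 X73.2633 Y48.7602
G1 X73.2633 Y67.5801
M5
G0 X148.0917 Y46.8756
M3 S240
G1 X145.7275 Y40.9745 F3091
G1 X139.6398 Y39.1436
G1 X134.4127 Y42.7616
G1 X133.9824 Y49.1042
G1 X138.6728 Y53.3951
G1 X144.9521 Y52.4033
G1 X148.0917 Y46.8756
M5
G0 X150.8214 Y36.7234
M3 S240
G1 X150.0370 Y40.6666 F3091
G1 X147.8034 Y44.0095
G1 X144.4605 Y46.2431
G1 X140.5173 Y47.0275
G1 X136.5741 Y46.2431
G1 X133.2312 Y44.0095
G1 X130.9976 Y40.6666
G1 X130.2132 Y36.7234
G1 X130.9976 Y32.7802
G1 X133.2312 Y29.4373
G1 X136.5741 Y27.2037
G1 X140.5173 Y26.4193
G1 X144.4605 Y27.2037
G1 X147.8034 Y29.4373
G1 X150.0370 Y32.7802
G1 X150.8214 Y36.7234
M5
G0 X145.9741 Y17.6199
M3 S240
G1 X132.7422 Y10.4690 F3091
G1 X121.8524 Y20.8437
G1 X128.3541 Y34.4064
G1 X143.2622 Y32.4140
G1 X145.9741 Y17.6199
M5
G0 X248.7387 Y16.0807
M3 S240
G1 X248.3329 Y18.1209 F3091
G1 X247.1772 Y19.8506
G1 X245.4475 Y21.0063
G1 X243.4073 Y21.4121
G1 X241.3671 Y21.0063
G1 X239.6374 Y19.8506
G1 X238.4817 Y18.1209
G1 X238.0759 Y16.0807
G1 X238.4817 Y14.0405
G1 X239.6374 Y12.3108
G1 X241.3671 Y11.1551
G1 X243.4073 Y10.7493
G1 X245.4475 Y11.1551
G1 X247.1772 Y12.3108
G1 X248.3329 Y14.0405
G1 X248.7387 Y16.0807
M5
G0 X0.0000 Y0.0000

Since the viewBox matches the mm dimensions, user units are millimetres directly. The only transform is the Y-flip y_m = 70.9767 − y_svg.

Shape 1 is a rectangle drawn with `<path>`. Its stroke #ff0000 means engrave at S240, F3091. After flipping Y the toolpath is (73.2633,67.5801) → (165.6519,67.5801) → (165.6519,48.7602) → (73.2633,48.7602) → (73.2633,67.5801), returning to the start.

Shape 2 is a regular polygon drawn with `<polygon>`. Its stroke #ff0000 means engrave at S240, F3091. After flipping Y the toolpath is (148.0917,46.8756) → (145.7275,40.9745) → (139.6398,39.1436) → (134.4127,42.7616) → (133.9824,49.1042) → (138.6728,53.3951) → (144.9521,52.4033) → (148.0917,46.8756), returning to the start.

Shape 3 is a circle drawn with `<circle>`. Its stroke #ff0000 means engrave at S240, F3091. After flipping Y the toolpath is (150.8214,36.7234) → (150.0370,40.6666) → (147.8034,44.0095) → (144.4605,46.2431) → (140.5173,47.0275) → (136.5741,46.2431) → (133.2312,44.0095) → (130.9976,40.6666) → (130.2132,36.7234) → (130.9976,32.7802) → (133.2312,29.4373) → (136.5741,27.2037) → (140.5173,26.4193) → (144.4605,27.2037) → (147.8034,29.4373) → (150.0370,32.7802) → (150.8214,36.7234), returning to the start.

Shape 4 is a regular polygon drawn with `<polygon>`. Its stroke #ff0000 means engrave at S240, F3091. After flipping Y the toolpath is (145.9741,17.6199) → (132.7422,10.4690) → (121.8524,20.8437) → (128.3541,34.4064) → (143.2622,32.4140) → (145.9741,17.6199), returning to the start.

Shape 5 is a circle drawn with `<circle>`. Its stroke #ff0000 means engrave at S240, F3091. After flipping Y the toolpath is (248.7387,16.0807) → (248.3329,18.1209) → (247.1772,19.8506) → (245.4475,21.0063) → (243.4073,21.4121) → (241.3671,21.0063) → (239.6374,19.8506) → (238.4817,18.1209) → (238.0759,16.0807) → (238.4817,14.0405) → (239.6374,12.3108) → (241.3671,11.1551) → (243.4073,10.7493) → (245.4475,11.1551) → (247.1772,12.3108) → (248.3329,14.0405) → (248.7387,16.0807), returning to the start.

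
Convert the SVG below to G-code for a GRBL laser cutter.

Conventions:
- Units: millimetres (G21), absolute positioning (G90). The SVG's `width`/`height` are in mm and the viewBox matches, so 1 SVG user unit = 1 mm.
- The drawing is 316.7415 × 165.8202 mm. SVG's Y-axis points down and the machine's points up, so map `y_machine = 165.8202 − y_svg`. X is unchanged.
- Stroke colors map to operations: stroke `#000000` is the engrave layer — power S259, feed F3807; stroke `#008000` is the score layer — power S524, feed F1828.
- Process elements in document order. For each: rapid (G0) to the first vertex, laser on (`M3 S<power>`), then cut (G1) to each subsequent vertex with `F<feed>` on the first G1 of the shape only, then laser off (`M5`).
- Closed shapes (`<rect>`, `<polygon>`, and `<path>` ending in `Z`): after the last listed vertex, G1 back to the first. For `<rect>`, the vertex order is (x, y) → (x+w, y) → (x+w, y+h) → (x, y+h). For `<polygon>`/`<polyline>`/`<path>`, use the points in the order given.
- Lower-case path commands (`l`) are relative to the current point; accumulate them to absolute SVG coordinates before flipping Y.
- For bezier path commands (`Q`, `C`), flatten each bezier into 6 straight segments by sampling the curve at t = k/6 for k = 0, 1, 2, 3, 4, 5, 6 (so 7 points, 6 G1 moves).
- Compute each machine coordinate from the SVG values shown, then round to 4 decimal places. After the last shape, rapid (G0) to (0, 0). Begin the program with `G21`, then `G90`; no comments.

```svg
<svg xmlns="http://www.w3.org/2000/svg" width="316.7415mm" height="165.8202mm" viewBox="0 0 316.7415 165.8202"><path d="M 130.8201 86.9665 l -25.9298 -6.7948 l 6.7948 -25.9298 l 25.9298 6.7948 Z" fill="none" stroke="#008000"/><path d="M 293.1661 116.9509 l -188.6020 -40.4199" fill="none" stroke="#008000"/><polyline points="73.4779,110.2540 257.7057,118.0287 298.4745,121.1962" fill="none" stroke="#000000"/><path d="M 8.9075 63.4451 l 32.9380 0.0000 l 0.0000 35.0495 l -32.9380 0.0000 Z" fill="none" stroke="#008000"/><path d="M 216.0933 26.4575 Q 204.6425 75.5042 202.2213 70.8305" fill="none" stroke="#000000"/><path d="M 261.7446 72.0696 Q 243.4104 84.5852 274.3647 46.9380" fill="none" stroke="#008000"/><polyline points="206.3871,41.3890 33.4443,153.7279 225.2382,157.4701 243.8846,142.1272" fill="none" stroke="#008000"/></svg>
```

1 u = 1 mm; y_m = 165.8202 − y.

[1] `<path>` regular polygon, #008000→score S524 F1828: (130.8201,78.8537) → (104.8903,85.6485) → (111.6851,111.5783) → (137.6149,104.7835) → (130.8201,78.8537) (closed)

[2] `<path>` line segment, #008000→score S524 F1828: (293.1661,48.8693) → (104.5641,89.2892)

[3] `<polyline>` open polyline, #000000→engrave S259 F3807: (73.4779,55.5662) → (257.7057,47.7915) → (298.4745,44.6240)

[4] `<path>` rectangle, #008000→score S524 F1828: (8.9075,102.3751) → (41.8455,102.3751) → (41.8455,67.3256) → (8.9075,67.3256) → (8.9075,102.3751) (closed)

[5] `<path>` quadratic bezier, #000000→engrave S259 F3807: (216.0933,139.3627) → (212.5272,124.5060) → (209.4627,112.6338) → (206.8999,103.7461) → (204.8387,97.8428) → (203.2792,94.9240) → (202.2213,94.9897)

[6] `<path>` quadratic bezier, #008000→score S524 F1828: (261.7446,93.7506) → (257.0023,90.9721) → (254.9983,90.9805) → (255.7325,93.7757) → (259.2050,99.3577) → (265.4157,107.7265) → (274.3647,118.8822)

[7] `<polyline>` open polyline, #008000→score S524 F1828: (206.3871,124.4312) → (33.4443,12.0923) → (225.2382,8.3501) → (243.8846,23.6930)

G21
G90
G0 X130.8201 Y78.8537
M3 S524
G1 X104.8903 Y85.6485 F1828
G1 X111.6851 Y111.5783
G1 X137.6149 Y104.7835
G1 X130.8201 Y78.8537
M5
G0 X293.1661 Y48.8693
M3 S524
G1 X104.5641 Y89.2892 F1828
M5
G0 X73.4779 Y55.5662
M3 S259
G1 X257.7057 Y47.7915 F3807
G1 X298.4745 Y44.6240
M5
G0 X8.9075 Y102.3751
M3 S524
G1 X41.8455 Y102.3751 F1828
G1 X41.8455 Y67.3256
G1 X8.9075 Y67.3256
G1 X8.9075 Y102.3751
M5
G0 X216.0933 Y139.3627
M3 S259
G1 X212.5272 Y124.5060 F3807
G1 X209.4627 Y112.6338
G1 X206.8999 Y103.7461
G1 X204.8387 Y97.8428
G1 X203.2792 Y94.9240
G1 X202.2213 Y94.9897
M5
G0 X261.7446 Y93.7506
M3 S524
G1 X257.0023 Y90.9721 F1828
G1 X254.9983 Y90.9805
G1 X255.7325 Y93.7757
G1 X259.2050 Y99.3577
G1 X265.4157 Y107.7265
G1 X274.3647 Y118.8822
M5
G0 X206.3871 Y124.4312
M3 S524
G1 X33.4443 Y12.0923 F1828
G1 X225.2382 Y8.3501
G1 X243.8846 Y23.6930
M5
G0 X0.0000 Y0.0000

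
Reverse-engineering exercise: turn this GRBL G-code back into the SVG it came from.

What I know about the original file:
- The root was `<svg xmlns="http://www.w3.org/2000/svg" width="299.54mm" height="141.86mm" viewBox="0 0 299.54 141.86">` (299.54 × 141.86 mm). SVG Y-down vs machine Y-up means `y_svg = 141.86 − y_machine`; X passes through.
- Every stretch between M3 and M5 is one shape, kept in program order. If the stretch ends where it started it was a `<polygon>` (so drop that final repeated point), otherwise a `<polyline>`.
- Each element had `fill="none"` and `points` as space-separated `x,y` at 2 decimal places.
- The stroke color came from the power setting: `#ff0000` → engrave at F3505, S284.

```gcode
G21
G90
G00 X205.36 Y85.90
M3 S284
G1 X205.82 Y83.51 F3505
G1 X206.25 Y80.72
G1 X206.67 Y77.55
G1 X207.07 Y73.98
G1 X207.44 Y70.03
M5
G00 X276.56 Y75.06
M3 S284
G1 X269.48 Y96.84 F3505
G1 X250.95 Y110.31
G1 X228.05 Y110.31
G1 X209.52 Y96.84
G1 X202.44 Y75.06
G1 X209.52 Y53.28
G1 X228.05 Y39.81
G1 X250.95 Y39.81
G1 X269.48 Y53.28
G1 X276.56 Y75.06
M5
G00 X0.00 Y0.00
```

Each laser-on run becomes one SVG element. Flip Y back into SVG space with y_svg = 141.86 − y_machine. Every run uses S284, so all elements get stroke `#ff0000` (engrave).

Run 1: The run is open, so emit a `<polyline>` with points (Y-flipped): 205.36,55.96 205.82,58.35 206.25,61.14 206.67,64.31 207.07,67.88 207.44,71.83.

Run 2: The run returns to its start, so emit a `<polygon>` with points (Y-flipped): 276.56,66.80 269.48,45.02 250.95,31.55 228.05,31.55 209.52,45.02 202.44,66.80 209.52,88.58 228.05,102.05 250.95,102.05 269.48,88.58.

<svg xmlns="http://www.w3.org/2000/svg" width="299.54mm" height="141.86mm" viewBox="0 0 299.54 141.86">
  <polyline points="205.36,55.96 205.82,58.35 206.25,61.14 206.67,64.31 207.07,67.88 207.44,71.83" fill="none" stroke="#ff0000"/>
  <polygon points="276.56,66.80 269.48,45.02 250.95,31.55 228.05,31.55 209.52,45.02 202.44,66.80 209.52,88.58 228.05,102.05 250.95,102.05 269.48,88.58" fill="none" stroke="#ff0000"/>
</svg>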